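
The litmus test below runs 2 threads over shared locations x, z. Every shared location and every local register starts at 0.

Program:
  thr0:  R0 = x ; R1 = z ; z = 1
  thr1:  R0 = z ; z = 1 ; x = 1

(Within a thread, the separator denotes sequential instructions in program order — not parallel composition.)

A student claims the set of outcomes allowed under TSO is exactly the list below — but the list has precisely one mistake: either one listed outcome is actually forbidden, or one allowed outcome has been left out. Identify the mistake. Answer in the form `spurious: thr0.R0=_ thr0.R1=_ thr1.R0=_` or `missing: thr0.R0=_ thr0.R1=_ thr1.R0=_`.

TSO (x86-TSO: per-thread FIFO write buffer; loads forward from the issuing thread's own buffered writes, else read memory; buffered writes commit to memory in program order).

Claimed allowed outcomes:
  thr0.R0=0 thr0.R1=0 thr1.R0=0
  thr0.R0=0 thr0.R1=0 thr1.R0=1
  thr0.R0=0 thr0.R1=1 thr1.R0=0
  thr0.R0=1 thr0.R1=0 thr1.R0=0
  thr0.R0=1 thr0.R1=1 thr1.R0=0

outcome vector order: (thr0.R0,thr0.R1,thr1.R0)
TSO (4): (0,0,0), (0,0,1), (0,1,0), (1,1,0)
claimed∖TSO = {(1,0,0)}

spurious: thr0.R0=1 thr0.R1=0 thr1.R0=0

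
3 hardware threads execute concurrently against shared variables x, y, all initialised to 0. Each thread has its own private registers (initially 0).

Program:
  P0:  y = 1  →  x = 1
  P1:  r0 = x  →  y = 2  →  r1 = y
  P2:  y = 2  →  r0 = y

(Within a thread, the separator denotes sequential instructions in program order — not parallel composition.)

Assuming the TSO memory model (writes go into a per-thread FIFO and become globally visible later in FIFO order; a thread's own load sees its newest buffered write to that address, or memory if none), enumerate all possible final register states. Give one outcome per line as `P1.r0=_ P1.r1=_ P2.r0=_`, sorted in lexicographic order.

outcome vector order: (P1.r0,P1.r1,P2.r0)
|TSO outcomes| = 6

P1.r0=0 P1.r1=1 P2.r0=1
P1.r0=0 P1.r1=1 P2.r0=2
P1.r0=0 P1.r1=2 P2.r0=1
P1.r0=0 P1.r1=2 P2.r0=2
P1.r0=1 P1.r1=2 P2.r0=1
P1.r0=1 P1.r1=2 P2.r0=2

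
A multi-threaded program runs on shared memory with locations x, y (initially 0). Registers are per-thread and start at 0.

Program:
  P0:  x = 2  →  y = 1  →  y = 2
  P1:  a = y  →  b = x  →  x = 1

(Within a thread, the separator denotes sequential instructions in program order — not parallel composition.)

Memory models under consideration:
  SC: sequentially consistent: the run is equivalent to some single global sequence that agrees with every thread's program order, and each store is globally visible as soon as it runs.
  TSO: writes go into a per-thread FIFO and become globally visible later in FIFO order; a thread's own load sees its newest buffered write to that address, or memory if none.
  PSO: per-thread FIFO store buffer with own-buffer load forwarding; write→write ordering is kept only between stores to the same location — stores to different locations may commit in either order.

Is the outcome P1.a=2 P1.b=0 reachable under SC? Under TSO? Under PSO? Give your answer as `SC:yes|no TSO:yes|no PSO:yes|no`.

SC:no TSO:no PSO:yes

outcome vector order: (P1.a,P1.b)
under SC → 00 02 12 22
under TSO → 00 02 12 22
under PSO → 00 02 10 12 20 22
target 20 ∈ {PSO}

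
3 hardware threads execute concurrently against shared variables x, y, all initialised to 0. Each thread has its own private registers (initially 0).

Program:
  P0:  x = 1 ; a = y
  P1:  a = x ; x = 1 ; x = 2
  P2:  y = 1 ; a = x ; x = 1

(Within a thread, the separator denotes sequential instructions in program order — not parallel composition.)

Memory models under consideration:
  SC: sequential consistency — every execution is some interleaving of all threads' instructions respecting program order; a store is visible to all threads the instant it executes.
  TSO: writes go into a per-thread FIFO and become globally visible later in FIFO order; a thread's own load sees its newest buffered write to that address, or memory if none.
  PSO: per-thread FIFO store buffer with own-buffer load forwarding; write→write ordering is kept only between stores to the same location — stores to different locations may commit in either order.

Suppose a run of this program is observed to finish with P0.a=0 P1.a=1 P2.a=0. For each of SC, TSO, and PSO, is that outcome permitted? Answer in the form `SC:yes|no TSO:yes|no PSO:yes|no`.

SC:no TSO:yes PSO:yes

outcome vector order: (P0.a,P1.a,P2.a)
SC: 10 outcomes — {<0 0 1>; <0 0 2>; <0 1 1>; <0 1 2>; <1 0 0>; <1 0 1>; <1 0 2>; <1 1 0>; <1 1 1>; <1 1 2>}
TSO: 12 outcomes — {<0 0 0>; <0 0 1>; <0 0 2>; <0 1 0>; <0 1 1>; <0 1 2>; <1 0 0>; <1 0 1>; <1 0 2>; <1 1 0>; <1 1 1>; <1 1 2>}
PSO: 12 outcomes — {<0 0 0>; <0 0 1>; <0 0 2>; <0 1 0>; <0 1 1>; <0 1 2>; <1 0 0>; <1 0 1>; <1 0 2>; <1 1 0>; <1 1 1>; <1 1 2>}
target <0 1 0> ∈ {TSO,PSO}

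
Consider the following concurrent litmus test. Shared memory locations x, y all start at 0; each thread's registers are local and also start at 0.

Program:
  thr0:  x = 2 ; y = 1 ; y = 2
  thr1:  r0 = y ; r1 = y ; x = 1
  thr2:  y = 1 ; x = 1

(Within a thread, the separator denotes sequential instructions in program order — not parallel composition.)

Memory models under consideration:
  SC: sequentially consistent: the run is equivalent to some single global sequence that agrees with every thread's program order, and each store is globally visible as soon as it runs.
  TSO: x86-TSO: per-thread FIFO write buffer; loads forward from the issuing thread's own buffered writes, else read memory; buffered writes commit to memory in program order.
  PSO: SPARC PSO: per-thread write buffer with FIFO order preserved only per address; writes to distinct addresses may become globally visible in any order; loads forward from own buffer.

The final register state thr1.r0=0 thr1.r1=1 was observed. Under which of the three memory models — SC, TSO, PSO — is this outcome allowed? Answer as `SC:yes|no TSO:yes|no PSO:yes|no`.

outcome vector order: (thr1.r0,thr1.r1)
SC (7): (0,0); (0,1); (0,2); (1,1); (1,2); (2,1); (2,2)
TSO (7): (0,0); (0,1); (0,2); (1,1); (1,2); (2,1); (2,2)
PSO (7): (0,0); (0,1); (0,2); (1,1); (1,2); (2,1); (2,2)
target (0,1) ∈ {SC,TSO,PSO}

SC:yes TSO:yes PSO:yes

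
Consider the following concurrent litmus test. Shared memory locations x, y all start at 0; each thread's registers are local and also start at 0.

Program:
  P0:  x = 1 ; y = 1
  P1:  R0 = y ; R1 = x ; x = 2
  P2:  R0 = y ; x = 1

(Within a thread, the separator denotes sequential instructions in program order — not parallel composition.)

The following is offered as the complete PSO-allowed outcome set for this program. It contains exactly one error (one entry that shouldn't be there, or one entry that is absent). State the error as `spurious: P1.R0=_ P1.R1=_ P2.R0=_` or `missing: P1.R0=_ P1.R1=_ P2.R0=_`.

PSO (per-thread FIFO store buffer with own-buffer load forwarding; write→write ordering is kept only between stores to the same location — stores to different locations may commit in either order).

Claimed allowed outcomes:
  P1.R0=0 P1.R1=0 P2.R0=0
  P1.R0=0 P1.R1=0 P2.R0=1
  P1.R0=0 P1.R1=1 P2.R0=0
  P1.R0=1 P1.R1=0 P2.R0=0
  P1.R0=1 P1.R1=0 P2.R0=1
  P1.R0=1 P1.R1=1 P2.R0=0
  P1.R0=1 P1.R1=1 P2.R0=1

outcome vector order: (P1.R0,P1.R1,P2.R0)
[PSO] allowed = {(0,0,0) (0,0,1) (0,1,0) (0,1,1) (1,0,0) (1,0,1) (1,1,0) (1,1,1)}
PSO∖claimed = {(0,1,1)}

missing: P1.R0=0 P1.R1=1 P2.R0=1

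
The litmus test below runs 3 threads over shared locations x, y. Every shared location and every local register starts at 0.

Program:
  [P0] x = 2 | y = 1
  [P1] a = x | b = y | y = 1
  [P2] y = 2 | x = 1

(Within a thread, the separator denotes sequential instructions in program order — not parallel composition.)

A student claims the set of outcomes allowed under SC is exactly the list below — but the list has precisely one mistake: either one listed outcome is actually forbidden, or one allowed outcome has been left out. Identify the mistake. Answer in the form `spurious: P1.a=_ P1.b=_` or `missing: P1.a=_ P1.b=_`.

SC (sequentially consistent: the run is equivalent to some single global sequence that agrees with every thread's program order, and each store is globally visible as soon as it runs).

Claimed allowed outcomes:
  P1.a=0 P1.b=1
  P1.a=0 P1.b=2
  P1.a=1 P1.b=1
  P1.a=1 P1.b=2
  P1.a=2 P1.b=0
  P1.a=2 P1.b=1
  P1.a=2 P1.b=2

outcome vector order: (P1.a,P1.b)
[SC] allowed = {(0,0), (0,1), (0,2), (1,1), (1,2), (2,0), (2,1), (2,2)}
SC∖claimed = {(0,0)}

missing: P1.a=0 P1.b=0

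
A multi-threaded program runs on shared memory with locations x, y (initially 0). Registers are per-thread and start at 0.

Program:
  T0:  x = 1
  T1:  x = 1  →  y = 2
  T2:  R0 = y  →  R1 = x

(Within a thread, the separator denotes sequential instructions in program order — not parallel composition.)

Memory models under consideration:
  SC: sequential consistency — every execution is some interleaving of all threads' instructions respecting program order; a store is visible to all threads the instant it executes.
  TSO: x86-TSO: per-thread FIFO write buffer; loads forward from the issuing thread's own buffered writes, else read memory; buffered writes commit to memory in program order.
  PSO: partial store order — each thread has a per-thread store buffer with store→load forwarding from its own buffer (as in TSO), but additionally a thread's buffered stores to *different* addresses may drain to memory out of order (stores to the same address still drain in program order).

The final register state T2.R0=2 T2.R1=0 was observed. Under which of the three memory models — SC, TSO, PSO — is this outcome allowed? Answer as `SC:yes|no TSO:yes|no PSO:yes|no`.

outcome vector order: (T2.R0,T2.R1)
SC: 3 outcomes — {(0,0) (0,1) (2,1)}
TSO: 3 outcomes — {(0,0) (0,1) (2,1)}
PSO: 4 outcomes — {(0,0) (0,1) (2,0) (2,1)}
target (2,0) ∈ {PSO}

SC:no TSO:no PSO:yes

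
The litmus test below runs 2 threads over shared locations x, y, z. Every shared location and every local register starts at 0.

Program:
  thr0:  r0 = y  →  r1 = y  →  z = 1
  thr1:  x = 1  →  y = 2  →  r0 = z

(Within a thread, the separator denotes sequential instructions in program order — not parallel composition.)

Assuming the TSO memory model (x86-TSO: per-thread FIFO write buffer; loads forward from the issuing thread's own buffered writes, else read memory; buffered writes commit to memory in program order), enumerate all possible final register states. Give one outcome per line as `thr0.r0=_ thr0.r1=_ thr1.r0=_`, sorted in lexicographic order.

outcome vector order: (thr0.r0,thr0.r1,thr1.r0)
|TSO outcomes| = 6

thr0.r0=0 thr0.r1=0 thr1.r0=0
thr0.r0=0 thr0.r1=0 thr1.r0=1
thr0.r0=0 thr0.r1=2 thr1.r0=0
thr0.r0=0 thr0.r1=2 thr1.r0=1
thr0.r0=2 thr0.r1=2 thr1.r0=0
thr0.r0=2 thr0.r1=2 thr1.r0=1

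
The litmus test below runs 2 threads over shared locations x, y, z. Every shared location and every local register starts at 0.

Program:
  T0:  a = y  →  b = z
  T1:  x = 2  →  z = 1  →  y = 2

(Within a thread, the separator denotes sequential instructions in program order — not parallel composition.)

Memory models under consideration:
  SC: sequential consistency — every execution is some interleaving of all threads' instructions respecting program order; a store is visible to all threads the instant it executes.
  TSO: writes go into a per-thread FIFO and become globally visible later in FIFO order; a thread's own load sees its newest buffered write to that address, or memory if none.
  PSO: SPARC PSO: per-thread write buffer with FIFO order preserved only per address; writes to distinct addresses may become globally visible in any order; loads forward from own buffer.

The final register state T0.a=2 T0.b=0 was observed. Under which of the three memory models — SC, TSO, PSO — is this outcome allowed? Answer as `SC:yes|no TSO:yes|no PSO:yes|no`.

SC:no TSO:no PSO:yes

outcome vector order: (T0.a,T0.b)
SC (3): (0,0) (0,1) (2,1)
TSO (3): (0,0) (0,1) (2,1)
PSO (4): (0,0) (0,1) (2,0) (2,1)
target (2,0) ∈ {PSO}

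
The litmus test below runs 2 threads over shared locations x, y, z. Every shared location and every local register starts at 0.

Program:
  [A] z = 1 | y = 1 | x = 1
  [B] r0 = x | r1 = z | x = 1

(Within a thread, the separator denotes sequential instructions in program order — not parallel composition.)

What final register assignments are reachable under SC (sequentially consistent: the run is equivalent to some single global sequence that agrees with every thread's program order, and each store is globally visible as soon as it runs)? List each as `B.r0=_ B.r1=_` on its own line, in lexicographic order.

outcome vector order: (B.r0,B.r1)
|SC outcomes| = 3

B.r0=0 B.r1=0
B.r0=0 B.r1=1
B.r0=1 B.r1=1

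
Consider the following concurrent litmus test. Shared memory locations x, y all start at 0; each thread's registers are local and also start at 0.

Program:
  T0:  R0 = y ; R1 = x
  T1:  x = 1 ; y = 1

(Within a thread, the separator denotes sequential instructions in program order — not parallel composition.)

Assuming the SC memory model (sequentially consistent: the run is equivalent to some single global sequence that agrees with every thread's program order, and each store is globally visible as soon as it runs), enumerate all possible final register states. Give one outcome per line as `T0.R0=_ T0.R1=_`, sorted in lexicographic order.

T0.R0=0 T0.R1=0
T0.R0=0 T0.R1=1
T0.R0=1 T0.R1=1

outcome vector order: (T0.R0,T0.R1)
|SC outcomes| = 3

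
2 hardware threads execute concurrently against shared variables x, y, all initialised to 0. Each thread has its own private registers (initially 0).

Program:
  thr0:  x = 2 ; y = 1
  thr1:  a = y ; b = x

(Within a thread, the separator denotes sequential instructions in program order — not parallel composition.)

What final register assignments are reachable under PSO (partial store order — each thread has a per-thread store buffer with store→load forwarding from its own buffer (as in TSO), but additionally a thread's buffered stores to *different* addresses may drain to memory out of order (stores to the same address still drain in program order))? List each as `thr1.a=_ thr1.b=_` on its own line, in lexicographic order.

thr1.a=0 thr1.b=0
thr1.a=0 thr1.b=2
thr1.a=1 thr1.b=0
thr1.a=1 thr1.b=2

outcome vector order: (thr1.a,thr1.b)
|PSO outcomes| = 4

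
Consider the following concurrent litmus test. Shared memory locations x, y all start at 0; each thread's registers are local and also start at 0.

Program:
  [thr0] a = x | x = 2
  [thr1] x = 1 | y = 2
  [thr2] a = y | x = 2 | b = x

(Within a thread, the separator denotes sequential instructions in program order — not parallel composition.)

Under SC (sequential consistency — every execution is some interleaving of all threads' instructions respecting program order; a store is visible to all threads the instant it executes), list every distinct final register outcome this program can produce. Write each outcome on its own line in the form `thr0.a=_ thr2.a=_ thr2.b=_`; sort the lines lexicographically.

thr0.a=0 thr2.a=0 thr2.b=1
thr0.a=0 thr2.a=0 thr2.b=2
thr0.a=0 thr2.a=2 thr2.b=2
thr0.a=1 thr2.a=0 thr2.b=1
thr0.a=1 thr2.a=0 thr2.b=2
thr0.a=1 thr2.a=2 thr2.b=2
thr0.a=2 thr2.a=0 thr2.b=1
thr0.a=2 thr2.a=0 thr2.b=2
thr0.a=2 thr2.a=2 thr2.b=2

outcome vector order: (thr0.a,thr2.a,thr2.b)
|SC outcomes| = 9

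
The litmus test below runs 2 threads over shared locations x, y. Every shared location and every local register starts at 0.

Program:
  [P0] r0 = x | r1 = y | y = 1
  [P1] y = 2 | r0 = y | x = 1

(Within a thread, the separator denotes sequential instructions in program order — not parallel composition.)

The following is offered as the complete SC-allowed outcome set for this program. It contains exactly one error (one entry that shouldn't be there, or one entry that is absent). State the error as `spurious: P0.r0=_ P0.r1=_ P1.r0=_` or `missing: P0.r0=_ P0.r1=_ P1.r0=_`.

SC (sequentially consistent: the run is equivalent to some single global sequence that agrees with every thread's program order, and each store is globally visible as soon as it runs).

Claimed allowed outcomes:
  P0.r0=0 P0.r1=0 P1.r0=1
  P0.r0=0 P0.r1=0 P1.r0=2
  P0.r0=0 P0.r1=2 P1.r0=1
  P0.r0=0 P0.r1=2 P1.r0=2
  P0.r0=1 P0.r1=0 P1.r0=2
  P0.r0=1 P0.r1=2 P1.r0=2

spurious: P0.r0=1 P0.r1=0 P1.r0=2

outcome vector order: (P0.r0,P0.r1,P1.r0)
[SC] allowed = {001 002 021 022 122}
claimed∖SC = {102}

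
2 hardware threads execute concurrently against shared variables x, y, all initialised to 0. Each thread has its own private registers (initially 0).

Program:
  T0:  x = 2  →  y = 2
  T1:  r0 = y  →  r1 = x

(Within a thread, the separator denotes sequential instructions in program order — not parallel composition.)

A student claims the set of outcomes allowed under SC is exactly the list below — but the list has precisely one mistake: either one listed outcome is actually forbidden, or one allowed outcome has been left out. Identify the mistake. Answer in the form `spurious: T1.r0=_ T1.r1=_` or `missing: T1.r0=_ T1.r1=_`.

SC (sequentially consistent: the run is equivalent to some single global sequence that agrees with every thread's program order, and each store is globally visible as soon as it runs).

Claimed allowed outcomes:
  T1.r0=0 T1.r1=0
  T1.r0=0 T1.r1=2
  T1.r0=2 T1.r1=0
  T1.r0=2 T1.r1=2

outcome vector order: (T1.r0,T1.r1)
SC: 3 outcomes — {<0 0>, <0 2>, <2 2>}
claimed∖SC = {<2 0>}

spurious: T1.r0=2 T1.r1=0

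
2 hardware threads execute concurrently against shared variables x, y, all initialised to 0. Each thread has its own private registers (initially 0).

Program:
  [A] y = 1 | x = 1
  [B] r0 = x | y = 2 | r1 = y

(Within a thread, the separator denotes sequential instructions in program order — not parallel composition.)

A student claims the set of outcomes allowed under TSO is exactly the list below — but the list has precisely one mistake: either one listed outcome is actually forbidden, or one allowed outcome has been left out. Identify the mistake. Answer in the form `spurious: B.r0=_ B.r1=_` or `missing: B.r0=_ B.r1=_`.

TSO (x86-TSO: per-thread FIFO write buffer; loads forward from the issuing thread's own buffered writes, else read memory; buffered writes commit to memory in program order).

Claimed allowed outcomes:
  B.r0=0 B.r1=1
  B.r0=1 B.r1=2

missing: B.r0=0 B.r1=2

outcome vector order: (B.r0,B.r1)
TSO (3): (0,1), (0,2), (1,2)
TSO∖claimed = {(0,2)}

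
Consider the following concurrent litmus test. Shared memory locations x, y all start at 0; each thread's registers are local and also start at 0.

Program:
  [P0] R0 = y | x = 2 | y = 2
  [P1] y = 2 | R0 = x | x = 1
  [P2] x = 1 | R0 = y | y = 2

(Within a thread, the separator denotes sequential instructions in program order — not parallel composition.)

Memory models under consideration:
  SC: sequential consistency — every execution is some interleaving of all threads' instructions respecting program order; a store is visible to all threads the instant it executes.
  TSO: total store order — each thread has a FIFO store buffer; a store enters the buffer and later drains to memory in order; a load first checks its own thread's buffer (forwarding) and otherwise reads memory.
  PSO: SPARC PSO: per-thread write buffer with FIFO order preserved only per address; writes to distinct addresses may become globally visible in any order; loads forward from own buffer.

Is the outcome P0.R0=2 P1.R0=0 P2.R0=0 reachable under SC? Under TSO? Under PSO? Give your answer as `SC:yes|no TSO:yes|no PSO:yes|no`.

outcome vector order: (P0.R0,P1.R0,P2.R0)
SC (10): 0/0/2; 0/1/0; 0/1/2; 0/2/0; 0/2/2; 2/0/2; 2/1/0; 2/1/2; 2/2/0; 2/2/2
TSO (12): 0/0/0; 0/0/2; 0/1/0; 0/1/2; 0/2/0; 0/2/2; 2/0/0; 2/0/2; 2/1/0; 2/1/2; 2/2/0; 2/2/2
PSO (12): 0/0/0; 0/0/2; 0/1/0; 0/1/2; 0/2/0; 0/2/2; 2/0/0; 2/0/2; 2/1/0; 2/1/2; 2/2/0; 2/2/2
target 2/0/0 ∈ {TSO,PSO}

SC:no TSO:yes PSO:yes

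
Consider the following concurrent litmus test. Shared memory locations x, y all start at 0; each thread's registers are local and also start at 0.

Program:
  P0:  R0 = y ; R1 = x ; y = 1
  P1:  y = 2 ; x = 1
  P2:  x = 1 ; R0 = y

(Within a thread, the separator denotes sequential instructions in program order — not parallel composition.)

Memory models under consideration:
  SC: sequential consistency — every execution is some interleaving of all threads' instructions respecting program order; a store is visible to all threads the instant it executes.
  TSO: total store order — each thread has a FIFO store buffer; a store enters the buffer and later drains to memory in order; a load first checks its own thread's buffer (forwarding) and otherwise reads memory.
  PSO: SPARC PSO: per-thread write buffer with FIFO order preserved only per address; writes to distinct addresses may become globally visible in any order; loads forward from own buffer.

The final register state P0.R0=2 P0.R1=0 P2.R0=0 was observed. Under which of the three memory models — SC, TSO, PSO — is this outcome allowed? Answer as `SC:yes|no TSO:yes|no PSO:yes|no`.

SC:no TSO:yes PSO:yes

outcome vector order: (P0.R0,P0.R1,P2.R0)
under SC → 000 001 002 010 011 012 201 202 210 211 212
under TSO → 000 001 002 010 011 012 200 201 202 210 211 212
under PSO → 000 001 002 010 011 012 200 201 202 210 211 212
target 200 ∈ {TSO,PSO}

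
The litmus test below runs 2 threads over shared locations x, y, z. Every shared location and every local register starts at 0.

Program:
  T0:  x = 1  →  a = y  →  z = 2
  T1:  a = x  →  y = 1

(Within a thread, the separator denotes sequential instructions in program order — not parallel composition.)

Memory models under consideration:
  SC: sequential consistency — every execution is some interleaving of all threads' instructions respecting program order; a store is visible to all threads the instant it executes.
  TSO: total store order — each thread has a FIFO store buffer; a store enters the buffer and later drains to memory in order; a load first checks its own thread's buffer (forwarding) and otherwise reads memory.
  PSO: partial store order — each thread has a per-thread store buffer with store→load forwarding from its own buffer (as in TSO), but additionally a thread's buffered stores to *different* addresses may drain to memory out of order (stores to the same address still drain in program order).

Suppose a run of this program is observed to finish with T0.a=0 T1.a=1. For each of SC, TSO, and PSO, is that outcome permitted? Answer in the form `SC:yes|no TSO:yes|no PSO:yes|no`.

SC:yes TSO:yes PSO:yes

outcome vector order: (T0.a,T1.a)
[SC] allowed = {<0 0>, <0 1>, <1 0>, <1 1>}
[TSO] allowed = {<0 0>, <0 1>, <1 0>, <1 1>}
[PSO] allowed = {<0 0>, <0 1>, <1 0>, <1 1>}
target <0 1> ∈ {SC,TSO,PSO}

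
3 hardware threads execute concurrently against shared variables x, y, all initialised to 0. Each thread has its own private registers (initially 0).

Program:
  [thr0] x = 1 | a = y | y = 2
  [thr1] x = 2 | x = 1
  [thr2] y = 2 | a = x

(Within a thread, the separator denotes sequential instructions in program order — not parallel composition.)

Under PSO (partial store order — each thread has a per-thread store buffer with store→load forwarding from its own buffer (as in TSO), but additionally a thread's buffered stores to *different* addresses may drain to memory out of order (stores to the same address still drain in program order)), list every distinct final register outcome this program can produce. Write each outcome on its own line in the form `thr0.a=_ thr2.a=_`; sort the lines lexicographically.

thr0.a=0 thr2.a=0
thr0.a=0 thr2.a=1
thr0.a=0 thr2.a=2
thr0.a=2 thr2.a=0
thr0.a=2 thr2.a=1
thr0.a=2 thr2.a=2

outcome vector order: (thr0.a,thr2.a)
|PSO outcomes| = 6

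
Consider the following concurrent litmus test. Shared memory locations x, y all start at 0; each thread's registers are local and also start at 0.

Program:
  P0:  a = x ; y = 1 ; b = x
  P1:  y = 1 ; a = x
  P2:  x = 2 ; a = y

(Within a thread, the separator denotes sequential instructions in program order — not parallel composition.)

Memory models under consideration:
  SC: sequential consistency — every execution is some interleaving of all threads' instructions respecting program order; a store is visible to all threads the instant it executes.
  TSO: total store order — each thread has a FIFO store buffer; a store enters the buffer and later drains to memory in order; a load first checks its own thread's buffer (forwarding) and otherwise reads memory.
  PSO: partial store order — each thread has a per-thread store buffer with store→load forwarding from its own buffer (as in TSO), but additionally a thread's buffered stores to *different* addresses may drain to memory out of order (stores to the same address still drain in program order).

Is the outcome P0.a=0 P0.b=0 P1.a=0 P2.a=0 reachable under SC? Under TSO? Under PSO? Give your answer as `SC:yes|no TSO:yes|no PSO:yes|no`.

SC:no TSO:yes PSO:yes

outcome vector order: (P0.a,P0.b,P1.a,P2.a)
SC: 8 outcomes — {0001 0021 0201 0220 0221 2201 2220 2221}
TSO: 12 outcomes — {0000 0001 0020 0021 0200 0201 0220 0221 2200 2201 2220 2221}
PSO: 12 outcomes — {0000 0001 0020 0021 0200 0201 0220 0221 2200 2201 2220 2221}
target 0000 ∈ {TSO,PSO}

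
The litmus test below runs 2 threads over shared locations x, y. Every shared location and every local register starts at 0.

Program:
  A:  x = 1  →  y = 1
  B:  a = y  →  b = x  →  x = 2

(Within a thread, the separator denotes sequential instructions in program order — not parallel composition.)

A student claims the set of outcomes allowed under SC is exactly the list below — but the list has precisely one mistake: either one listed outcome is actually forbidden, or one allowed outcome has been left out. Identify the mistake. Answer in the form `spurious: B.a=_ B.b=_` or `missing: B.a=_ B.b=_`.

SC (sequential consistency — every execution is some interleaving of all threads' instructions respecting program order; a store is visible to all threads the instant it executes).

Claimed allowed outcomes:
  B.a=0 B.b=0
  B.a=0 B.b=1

outcome vector order: (B.a,B.b)
under SC → (0,0); (0,1); (1,1)
SC∖claimed = {(1,1)}

missing: B.a=1 B.b=1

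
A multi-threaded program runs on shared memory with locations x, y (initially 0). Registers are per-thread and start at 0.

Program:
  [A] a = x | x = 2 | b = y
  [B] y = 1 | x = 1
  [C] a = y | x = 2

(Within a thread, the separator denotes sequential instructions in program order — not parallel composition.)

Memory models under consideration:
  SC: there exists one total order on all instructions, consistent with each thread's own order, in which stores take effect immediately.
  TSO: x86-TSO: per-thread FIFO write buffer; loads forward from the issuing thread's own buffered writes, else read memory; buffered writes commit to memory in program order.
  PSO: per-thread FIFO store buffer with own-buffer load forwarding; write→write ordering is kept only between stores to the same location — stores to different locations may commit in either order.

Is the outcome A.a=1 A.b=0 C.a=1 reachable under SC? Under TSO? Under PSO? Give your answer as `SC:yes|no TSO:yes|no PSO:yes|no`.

SC:no TSO:no PSO:yes

outcome vector order: (A.a,A.b,C.a)
under SC → 0/0/0; 0/0/1; 0/1/0; 0/1/1; 1/1/0; 1/1/1; 2/0/0; 2/1/0; 2/1/1
under TSO → 0/0/0; 0/0/1; 0/1/0; 0/1/1; 1/1/0; 1/1/1; 2/0/0; 2/1/0; 2/1/1
under PSO → 0/0/0; 0/0/1; 0/1/0; 0/1/1; 1/0/0; 1/0/1; 1/1/0; 1/1/1; 2/0/0; 2/1/0; 2/1/1
target 1/0/1 ∈ {PSO}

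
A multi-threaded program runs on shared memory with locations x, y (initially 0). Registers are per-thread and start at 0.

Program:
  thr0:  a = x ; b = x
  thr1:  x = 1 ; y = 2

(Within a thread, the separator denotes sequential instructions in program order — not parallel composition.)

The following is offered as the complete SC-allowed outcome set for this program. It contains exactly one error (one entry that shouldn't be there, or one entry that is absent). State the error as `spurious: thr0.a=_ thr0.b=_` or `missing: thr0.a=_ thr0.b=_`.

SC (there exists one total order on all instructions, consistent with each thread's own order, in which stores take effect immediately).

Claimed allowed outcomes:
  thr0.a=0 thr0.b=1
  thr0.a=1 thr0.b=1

outcome vector order: (thr0.a,thr0.b)
under SC → 0/0 0/1 1/1
SC∖claimed = {0/0}

missing: thr0.a=0 thr0.b=0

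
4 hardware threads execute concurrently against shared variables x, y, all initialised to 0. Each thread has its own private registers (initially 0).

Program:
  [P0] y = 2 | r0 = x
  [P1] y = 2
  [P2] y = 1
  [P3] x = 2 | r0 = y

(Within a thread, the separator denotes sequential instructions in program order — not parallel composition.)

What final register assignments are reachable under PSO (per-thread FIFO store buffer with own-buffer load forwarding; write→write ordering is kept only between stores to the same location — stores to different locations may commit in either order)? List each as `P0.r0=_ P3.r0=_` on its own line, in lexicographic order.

P0.r0=0 P3.r0=0
P0.r0=0 P3.r0=1
P0.r0=0 P3.r0=2
P0.r0=2 P3.r0=0
P0.r0=2 P3.r0=1
P0.r0=2 P3.r0=2

outcome vector order: (P0.r0,P3.r0)
|PSO outcomes| = 6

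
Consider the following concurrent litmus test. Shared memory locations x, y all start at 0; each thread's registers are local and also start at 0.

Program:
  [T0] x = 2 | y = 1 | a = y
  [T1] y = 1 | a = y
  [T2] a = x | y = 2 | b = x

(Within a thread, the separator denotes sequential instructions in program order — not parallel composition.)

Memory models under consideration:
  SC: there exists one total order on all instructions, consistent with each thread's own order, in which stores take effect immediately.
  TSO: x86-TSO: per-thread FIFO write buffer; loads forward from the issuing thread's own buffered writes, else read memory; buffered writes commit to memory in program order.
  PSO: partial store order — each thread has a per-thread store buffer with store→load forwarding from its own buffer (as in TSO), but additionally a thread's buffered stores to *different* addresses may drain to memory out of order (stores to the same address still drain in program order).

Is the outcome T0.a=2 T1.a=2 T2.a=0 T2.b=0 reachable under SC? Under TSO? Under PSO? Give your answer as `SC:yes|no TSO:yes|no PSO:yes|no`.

outcome vector order: (T0.a,T1.a,T2.a,T2.b)
under SC → (1,1,0,0) (1,1,0,2) (1,1,2,2) (1,2,0,0) (1,2,0,2) (1,2,2,2) (2,1,0,2) (2,1,2,2) (2,2,0,2) (2,2,2,2)
under TSO → (1,1,0,0) (1,1,0,2) (1,1,2,2) (1,2,0,0) (1,2,0,2) (1,2,2,2) (2,1,0,0) (2,1,0,2) (2,1,2,2) (2,2,0,0) (2,2,0,2) (2,2,2,2)
under PSO → (1,1,0,0) (1,1,0,2) (1,1,2,2) (1,2,0,0) (1,2,0,2) (1,2,2,2) (2,1,0,0) (2,1,0,2) (2,1,2,2) (2,2,0,0) (2,2,0,2) (2,2,2,2)
target (2,2,0,0) ∈ {TSO,PSO}

SC:no TSO:yes PSO:yes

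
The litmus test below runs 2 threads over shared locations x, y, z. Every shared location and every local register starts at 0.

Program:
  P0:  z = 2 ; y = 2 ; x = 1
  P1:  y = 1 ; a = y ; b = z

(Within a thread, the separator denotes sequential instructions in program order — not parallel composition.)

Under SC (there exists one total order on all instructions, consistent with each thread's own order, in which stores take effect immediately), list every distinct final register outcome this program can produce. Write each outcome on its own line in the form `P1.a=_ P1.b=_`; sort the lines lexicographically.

P1.a=1 P1.b=0
P1.a=1 P1.b=2
P1.a=2 P1.b=2

outcome vector order: (P1.a,P1.b)
|SC outcomes| = 3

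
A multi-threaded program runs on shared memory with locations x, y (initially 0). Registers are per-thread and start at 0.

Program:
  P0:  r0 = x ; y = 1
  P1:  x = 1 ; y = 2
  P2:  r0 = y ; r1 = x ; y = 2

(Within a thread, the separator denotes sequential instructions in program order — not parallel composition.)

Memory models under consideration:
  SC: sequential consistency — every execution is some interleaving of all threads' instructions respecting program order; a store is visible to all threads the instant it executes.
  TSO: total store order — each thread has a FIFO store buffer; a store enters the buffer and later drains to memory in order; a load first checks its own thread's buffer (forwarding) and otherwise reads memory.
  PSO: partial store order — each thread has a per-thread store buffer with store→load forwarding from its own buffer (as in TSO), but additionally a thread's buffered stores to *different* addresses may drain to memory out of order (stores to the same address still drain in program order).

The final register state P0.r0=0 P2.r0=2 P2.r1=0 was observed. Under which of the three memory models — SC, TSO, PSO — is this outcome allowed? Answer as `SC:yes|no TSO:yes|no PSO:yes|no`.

outcome vector order: (P0.r0,P2.r0,P2.r1)
[SC] allowed = {(0,0,0), (0,0,1), (0,1,0), (0,1,1), (0,2,1), (1,0,0), (1,0,1), (1,1,1), (1,2,1)}
[TSO] allowed = {(0,0,0), (0,0,1), (0,1,0), (0,1,1), (0,2,1), (1,0,0), (1,0,1), (1,1,1), (1,2,1)}
[PSO] allowed = {(0,0,0), (0,0,1), (0,1,0), (0,1,1), (0,2,0), (0,2,1), (1,0,0), (1,0,1), (1,1,1), (1,2,0), (1,2,1)}
target (0,2,0) ∈ {PSO}

SC:no TSO:no PSO:yes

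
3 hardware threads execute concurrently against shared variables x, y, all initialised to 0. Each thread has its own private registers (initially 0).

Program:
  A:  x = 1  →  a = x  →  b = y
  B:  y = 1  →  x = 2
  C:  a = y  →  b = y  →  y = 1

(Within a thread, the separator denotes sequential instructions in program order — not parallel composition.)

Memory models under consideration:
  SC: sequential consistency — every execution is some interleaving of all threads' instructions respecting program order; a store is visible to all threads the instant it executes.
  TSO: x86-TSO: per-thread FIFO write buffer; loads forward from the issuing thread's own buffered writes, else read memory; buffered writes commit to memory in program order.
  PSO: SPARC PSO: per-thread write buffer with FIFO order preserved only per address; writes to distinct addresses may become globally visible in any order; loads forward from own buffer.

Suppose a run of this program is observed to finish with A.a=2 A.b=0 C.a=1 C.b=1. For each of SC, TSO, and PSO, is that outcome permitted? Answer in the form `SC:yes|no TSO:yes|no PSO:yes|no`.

outcome vector order: (A.a,A.b,C.a,C.b)
under SC → (1,0,0,0) (1,0,0,1) (1,0,1,1) (1,1,0,0) (1,1,0,1) (1,1,1,1) (2,1,0,0) (2,1,0,1) (2,1,1,1)
under TSO → (1,0,0,0) (1,0,0,1) (1,0,1,1) (1,1,0,0) (1,1,0,1) (1,1,1,1) (2,1,0,0) (2,1,0,1) (2,1,1,1)
under PSO → (1,0,0,0) (1,0,0,1) (1,0,1,1) (1,1,0,0) (1,1,0,1) (1,1,1,1) (2,0,0,0) (2,0,0,1) (2,0,1,1) (2,1,0,0) (2,1,0,1) (2,1,1,1)
target (2,0,1,1) ∈ {PSO}

SC:no TSO:no PSO:yes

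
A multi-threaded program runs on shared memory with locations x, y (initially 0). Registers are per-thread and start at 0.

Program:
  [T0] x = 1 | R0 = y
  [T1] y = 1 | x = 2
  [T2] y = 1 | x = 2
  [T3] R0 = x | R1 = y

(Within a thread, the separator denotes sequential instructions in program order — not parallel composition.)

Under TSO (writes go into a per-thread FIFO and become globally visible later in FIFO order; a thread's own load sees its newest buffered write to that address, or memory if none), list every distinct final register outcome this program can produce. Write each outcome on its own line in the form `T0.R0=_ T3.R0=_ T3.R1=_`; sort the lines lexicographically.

T0.R0=0 T3.R0=0 T3.R1=0
T0.R0=0 T3.R0=0 T3.R1=1
T0.R0=0 T3.R0=1 T3.R1=0
T0.R0=0 T3.R0=1 T3.R1=1
T0.R0=0 T3.R0=2 T3.R1=1
T0.R0=1 T3.R0=0 T3.R1=0
T0.R0=1 T3.R0=0 T3.R1=1
T0.R0=1 T3.R0=1 T3.R1=0
T0.R0=1 T3.R0=1 T3.R1=1
T0.R0=1 T3.R0=2 T3.R1=1

outcome vector order: (T0.R0,T3.R0,T3.R1)
|TSO outcomes| = 10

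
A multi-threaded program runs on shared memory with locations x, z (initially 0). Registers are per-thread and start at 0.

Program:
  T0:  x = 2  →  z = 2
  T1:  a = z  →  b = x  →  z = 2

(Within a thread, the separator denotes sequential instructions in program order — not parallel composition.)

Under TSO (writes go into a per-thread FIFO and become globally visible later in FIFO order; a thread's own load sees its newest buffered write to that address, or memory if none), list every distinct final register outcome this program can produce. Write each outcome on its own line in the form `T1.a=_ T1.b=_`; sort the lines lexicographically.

outcome vector order: (T1.a,T1.b)
|TSO outcomes| = 3

T1.a=0 T1.b=0
T1.a=0 T1.b=2
T1.a=2 T1.b=2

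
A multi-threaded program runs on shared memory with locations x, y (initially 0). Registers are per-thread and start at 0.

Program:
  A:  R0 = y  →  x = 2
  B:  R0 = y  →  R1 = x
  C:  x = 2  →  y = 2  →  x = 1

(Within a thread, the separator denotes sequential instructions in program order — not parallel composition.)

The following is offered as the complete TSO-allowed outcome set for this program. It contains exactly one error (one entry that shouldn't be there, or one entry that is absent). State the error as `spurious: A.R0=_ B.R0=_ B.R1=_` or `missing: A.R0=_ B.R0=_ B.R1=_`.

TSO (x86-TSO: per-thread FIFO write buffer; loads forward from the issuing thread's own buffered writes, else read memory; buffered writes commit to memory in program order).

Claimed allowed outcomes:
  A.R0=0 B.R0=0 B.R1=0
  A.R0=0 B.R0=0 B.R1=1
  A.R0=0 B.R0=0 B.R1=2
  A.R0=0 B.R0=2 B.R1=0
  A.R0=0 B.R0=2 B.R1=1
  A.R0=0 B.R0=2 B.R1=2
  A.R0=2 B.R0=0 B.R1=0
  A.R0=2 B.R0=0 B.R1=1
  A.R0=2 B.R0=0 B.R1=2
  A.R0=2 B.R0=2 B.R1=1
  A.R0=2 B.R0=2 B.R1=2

outcome vector order: (A.R0,B.R0,B.R1)
TSO: 10 outcomes — {(0,0,0) (0,0,1) (0,0,2) (0,2,1) (0,2,2) (2,0,0) (2,0,1) (2,0,2) (2,2,1) (2,2,2)}
claimed∖TSO = {(0,2,0)}

spurious: A.R0=0 B.R0=2 B.R1=0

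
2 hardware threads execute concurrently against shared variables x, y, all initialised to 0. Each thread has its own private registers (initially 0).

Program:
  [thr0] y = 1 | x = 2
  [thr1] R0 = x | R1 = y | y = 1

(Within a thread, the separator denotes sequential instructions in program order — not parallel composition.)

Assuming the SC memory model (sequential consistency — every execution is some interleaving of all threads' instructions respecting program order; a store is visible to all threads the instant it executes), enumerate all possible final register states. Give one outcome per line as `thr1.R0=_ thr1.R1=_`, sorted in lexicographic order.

thr1.R0=0 thr1.R1=0
thr1.R0=0 thr1.R1=1
thr1.R0=2 thr1.R1=1

outcome vector order: (thr1.R0,thr1.R1)
|SC outcomes| = 3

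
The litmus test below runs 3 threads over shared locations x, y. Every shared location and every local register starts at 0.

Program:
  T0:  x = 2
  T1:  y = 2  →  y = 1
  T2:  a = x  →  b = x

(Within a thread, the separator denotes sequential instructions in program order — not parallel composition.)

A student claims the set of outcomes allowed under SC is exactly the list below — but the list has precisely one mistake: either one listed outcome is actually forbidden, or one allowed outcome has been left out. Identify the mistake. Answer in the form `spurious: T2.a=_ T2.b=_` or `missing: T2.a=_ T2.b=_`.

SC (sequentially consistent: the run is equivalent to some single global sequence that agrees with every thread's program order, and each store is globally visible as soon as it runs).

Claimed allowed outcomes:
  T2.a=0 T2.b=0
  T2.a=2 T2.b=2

outcome vector order: (T2.a,T2.b)
SC (3): 00, 02, 22
SC∖claimed = {02}

missing: T2.a=0 T2.b=2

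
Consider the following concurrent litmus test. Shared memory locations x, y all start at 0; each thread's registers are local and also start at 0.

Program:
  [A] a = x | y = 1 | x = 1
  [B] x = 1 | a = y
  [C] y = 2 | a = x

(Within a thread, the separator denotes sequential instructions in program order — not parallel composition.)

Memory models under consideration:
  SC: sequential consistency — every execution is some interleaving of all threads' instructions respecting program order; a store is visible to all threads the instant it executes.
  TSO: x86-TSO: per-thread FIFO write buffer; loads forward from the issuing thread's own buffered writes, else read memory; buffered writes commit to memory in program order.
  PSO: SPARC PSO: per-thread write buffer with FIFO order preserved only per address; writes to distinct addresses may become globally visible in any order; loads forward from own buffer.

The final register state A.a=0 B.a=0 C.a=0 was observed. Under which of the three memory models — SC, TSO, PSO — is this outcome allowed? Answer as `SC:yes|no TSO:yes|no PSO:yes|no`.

SC:no TSO:yes PSO:yes

outcome vector order: (A.a,B.a,C.a)
SC (10): 001; 010; 011; 020; 021; 101; 110; 111; 120; 121
TSO (12): 000; 001; 010; 011; 020; 021; 100; 101; 110; 111; 120; 121
PSO (12): 000; 001; 010; 011; 020; 021; 100; 101; 110; 111; 120; 121
target 000 ∈ {TSO,PSO}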